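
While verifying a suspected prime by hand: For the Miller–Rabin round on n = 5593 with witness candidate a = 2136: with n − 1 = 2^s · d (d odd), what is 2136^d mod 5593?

n − 1 = 5592 = 2^3 · 699, so s = 3 and d = 699.
2136^699 mod 5593 = 3956.

3956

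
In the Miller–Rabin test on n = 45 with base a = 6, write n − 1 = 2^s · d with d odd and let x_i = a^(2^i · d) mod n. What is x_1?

36

n − 1 = 44 = 2^2 · 11, so s = 2 and d = 11.
Repeated squaring mod 45: 6^1 ≡ 6, 6^2 ≡ 36, 6^4 ≡ 36, 6^8 ≡ 36.
11 = 8 + 2 + 1, so 6^11 ≡ 36·36·6 ≡ 36 (mod 45).
x_0 = 36.
x_1 = 36^2 mod 45 = 36.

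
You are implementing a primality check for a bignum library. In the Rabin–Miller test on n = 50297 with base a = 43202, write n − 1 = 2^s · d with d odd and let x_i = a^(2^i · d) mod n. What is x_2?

49968

n − 1 = 50296 = 2^3 · 6287, so s = 3 and d = 6287.
Repeated squaring mod 50297: 43202^1 ≡ 43202, 43202^2 ≡ 42025, 43202^4 ≡ 22064, 43202^8 ≡ 45730, 43202^16 ≡ 34531, 43202^32 ≡ 49279, 43202^64 ≡ 30384, 43202^128 ≡ 36318, 43202^256 ≡ 8596, 43202^512 ≡ 4923, 43202^1024 ≡ 43072, 43202^2048 ≡ 42636, 43202^4096 ≡ 44619.
6287 = 4096 + 2048 + 128 + 8 + 4 + 2 + 1, so 43202^6287 ≡ 44619·42636·36318·45730·22064·42025·43202 ≡ 37215 (mod 50297).
x_0 = 37215.
x_1 = 37215^2 mod 50297 = 28330.
x_2 = 28330^2 mod 50297 = 49968.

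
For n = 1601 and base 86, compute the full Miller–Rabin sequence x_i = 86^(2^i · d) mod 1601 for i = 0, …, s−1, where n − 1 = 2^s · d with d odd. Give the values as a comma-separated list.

1492, 674, 1193, 1561, 1600, 1

n − 1 = 1600 = 2^6 · 25, so s = 6 and d = 25.
x_0 = 86^25 mod 1601 = 1492.
x_1 = 1492^2 mod 1601 = 674.
x_2 = 674^2 mod 1601 = 1193.
x_3 = 1193^2 mod 1601 = 1561.
x_4 = 1561^2 mod 1601 = 1600.
x_5 = 1600^2 mod 1601 = 1.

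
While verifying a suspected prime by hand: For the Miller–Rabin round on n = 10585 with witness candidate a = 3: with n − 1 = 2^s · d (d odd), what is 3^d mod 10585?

n − 1 = 10584 = 2^3 · 1323, so s = 3 and d = 1323.
3^1323 mod 10585 = 8422.

8422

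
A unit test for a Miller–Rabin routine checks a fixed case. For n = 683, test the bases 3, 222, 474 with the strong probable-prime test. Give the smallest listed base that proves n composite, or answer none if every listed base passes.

n − 1 = 682 = 2^1 · 341, so s = 1 and d = 341.
Base 3: x_0 = 3^341 mod 683 = 1. x_0 = 1, so 3 is not a witness.
Base 222: x_0 = 222^341 mod 683 = 1. x_0 = 1, so 222 is not a witness.
Base 474: x_0 = 474^341 mod 683 = 1. x_0 = 1, so 474 is not a witness.
No listed base is a witness for 683.

none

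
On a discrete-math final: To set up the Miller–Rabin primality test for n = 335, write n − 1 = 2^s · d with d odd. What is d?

167

Halving: 334 → 167; 167 is odd.
So 334 = 2^1 · 167.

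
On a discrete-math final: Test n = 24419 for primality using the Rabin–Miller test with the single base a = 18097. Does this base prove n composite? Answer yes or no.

no

n − 1 = 24418 = 2^1 · 12209, so s = 1 and d = 12209.
Repeated squaring mod 24419: 18097^1 ≡ 18097, 18097^2 ≡ 18200, 18097^4 ≡ 20684, 18097^8 ≡ 6976, 18097^16 ≡ 21928, 18097^32 ≡ 2655, 18097^64 ≡ 16353, 18097^128 ≡ 8140, 18097^256 ≡ 10853, 18097^512 ≡ 14772, 18097^1024 ≡ 3800, 18097^2048 ≡ 8371, 18097^4096 ≡ 15530, 18097^8192 ≡ 18856.
12209 = 8192 + 2048 + 1024 + 512 + 256 + 128 + 32 + 16 + 1, so 18097^12209 ≡ 18856·8371·3800·14772·10853·8140·2655·21928·18097 ≡ 1 (mod 24419).
x_0 = 18097^12209 mod 24419 = 1.
x_0 = 1, so 18097 is not a witness.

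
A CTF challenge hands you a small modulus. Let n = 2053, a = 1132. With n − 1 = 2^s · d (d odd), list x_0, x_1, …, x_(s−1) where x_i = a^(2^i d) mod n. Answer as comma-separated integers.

n − 1 = 2052 = 2^2 · 513, so s = 2 and d = 513.
x_0 = 1132^513 mod 2053 = 244.
x_1 = 244^2 mod 2053 = 2052.

244, 2052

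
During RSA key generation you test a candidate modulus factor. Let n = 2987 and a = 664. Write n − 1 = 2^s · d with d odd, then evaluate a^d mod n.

2734

n − 1 = 2986 = 2^1 · 1493, so s = 1 and d = 1493.
By repeated squaring, 664^1493 ≡ 2734 (mod 2987).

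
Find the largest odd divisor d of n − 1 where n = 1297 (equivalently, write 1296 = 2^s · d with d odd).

81

Halving: 1296 → 648 → 324 → 162 → 81; 81 is odd.
So 1296 = 2^4 · 81.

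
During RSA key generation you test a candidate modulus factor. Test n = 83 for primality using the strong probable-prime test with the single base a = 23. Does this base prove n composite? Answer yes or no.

n − 1 = 82 = 2^1 · 41, so s = 1 and d = 41.
Repeated squaring mod 83: 23^1 ≡ 23, 23^2 ≡ 31, 23^4 ≡ 48, 23^8 ≡ 63, 23^16 ≡ 68, 23^32 ≡ 59.
41 = 32 + 8 + 1, so 23^41 ≡ 59·63·23 ≡ 1 (mod 83).
x_0 = 23^41 mod 83 = 1.
x_0 = 1, so 23 is not a witness.

no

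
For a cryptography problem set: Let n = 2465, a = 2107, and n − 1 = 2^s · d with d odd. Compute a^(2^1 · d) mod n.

n − 1 = 2464 = 2^5 · 77, so s = 5 and d = 77.
x_0 = 2107^77 mod 2465 = 2192.
x_1 = 2192^2 mod 2465 = 579.

579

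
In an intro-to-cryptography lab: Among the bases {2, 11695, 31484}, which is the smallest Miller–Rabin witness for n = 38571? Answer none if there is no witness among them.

2

n − 1 = 38570 = 2^1 · 19285, so s = 1 and d = 19285.
Base 2: x_0 = 2^19285 mod 38571 = 18059. x_0 ∉ {1, 38570} and s = 1, so 2 is a Miller–Rabin witness and 38571 is composite.
Base 11695: x_0 = 11695^19285 mod 38571 = 6664. x_0 ∉ {1, 38570} and s = 1, so 11695 is a Miller–Rabin witness and 38571 is composite.
Base 31484: x_0 = 31484^19285 mod 38571 = 18575. x_0 ∉ {1, 38570} and s = 1, so 31484 is a Miller–Rabin witness and 38571 is composite.
The smallest witness among the given bases is 2.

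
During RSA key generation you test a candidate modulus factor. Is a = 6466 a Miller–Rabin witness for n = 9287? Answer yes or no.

n − 1 = 9286 = 2^1 · 4643, so s = 1 and d = 4643.
Repeated squaring mod 9287: 6466^1 ≡ 6466, 6466^2 ≡ 8369, 6466^4 ≡ 6894, 6466^8 ≡ 5657, 6466^16 ≡ 7934, 6466^32 ≡ 1070, 6466^64 ≡ 2599, 6466^128 ≡ 3152, 6466^256 ≡ 7301, 6466^512 ≡ 6508, 6466^1024 ≡ 5344, 6466^2048 ≡ 811, 6466^4096 ≡ 7631.
4643 = 4096 + 512 + 32 + 2 + 1, so 6466^4643 ≡ 7631·6508·1070·8369·6466 ≡ 3408 (mod 9287).
x_0 = 6466^4643 mod 9287 = 3408.
x_0 ∉ {1, 9286} and s = 1, so 6466 is a Miller–Rabin witness and 9287 is composite.

yes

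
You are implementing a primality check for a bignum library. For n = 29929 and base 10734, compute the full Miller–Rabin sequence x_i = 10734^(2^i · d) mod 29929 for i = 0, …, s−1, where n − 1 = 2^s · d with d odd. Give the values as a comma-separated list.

n − 1 = 29928 = 2^3 · 3741, so s = 3 and d = 3741.
x_0 = 10734^3741 mod 29929 = 3886.
x_1 = 3886^2 mod 29929 = 16780.
x_2 = 16780^2 mod 29929 = 26297.

3886, 16780, 26297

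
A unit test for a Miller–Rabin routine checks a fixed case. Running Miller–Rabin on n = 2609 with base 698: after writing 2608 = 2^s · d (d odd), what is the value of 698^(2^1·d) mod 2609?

n − 1 = 2608 = 2^4 · 163, so s = 4 and d = 163.
x_0 = 698^163 mod 2609 = 1081.
x_1 = 1081^2 mod 2609 = 2338.

2338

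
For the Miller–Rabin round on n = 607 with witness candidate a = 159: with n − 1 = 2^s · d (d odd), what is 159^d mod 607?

606

n − 1 = 606 = 2^1 · 303, so s = 1 and d = 303.
By repeated squaring, 159^303 ≡ 606 (mod 607).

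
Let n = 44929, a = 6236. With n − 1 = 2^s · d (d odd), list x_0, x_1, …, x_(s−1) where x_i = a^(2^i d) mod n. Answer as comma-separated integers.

5264, 33432, 44820, 11881, 36172, 36175, 28571

n − 1 = 44928 = 2^7 · 351, so s = 7 and d = 351.
x_0 = 6236^351 mod 44929 = 5264.
x_1 = 5264^2 mod 44929 = 33432.
x_2 = 33432^2 mod 44929 = 44820.
x_3 = 44820^2 mod 44929 = 11881.
x_4 = 11881^2 mod 44929 = 36172.
x_5 = 36172^2 mod 44929 = 36175.
x_6 = 36175^2 mod 44929 = 28571.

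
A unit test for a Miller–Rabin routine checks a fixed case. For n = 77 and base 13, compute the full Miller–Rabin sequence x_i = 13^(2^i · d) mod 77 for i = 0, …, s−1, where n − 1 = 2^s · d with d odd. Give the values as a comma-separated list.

6, 36

n − 1 = 76 = 2^2 · 19, so s = 2 and d = 19.
x_0 = 13^19 mod 77 = 6.
x_1 = 6^2 mod 77 = 36.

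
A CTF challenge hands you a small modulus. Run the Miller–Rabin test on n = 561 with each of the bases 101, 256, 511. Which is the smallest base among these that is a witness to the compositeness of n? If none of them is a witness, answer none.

none

n − 1 = 560 = 2^4 · 35, so s = 4 and d = 35.
Base 101: x_0 = 101^35 mod 561 = 560. x_0 = 560 ≡ −1, so 101 is not a witness.
Base 256: x_0 = 256^35 mod 561 = 1. x_0 = 1, so 256 is not a witness.
Base 511: x_0 = 511^35 mod 561 = 1. x_0 = 1, so 511 is not a witness.
No listed base is a witness for 561.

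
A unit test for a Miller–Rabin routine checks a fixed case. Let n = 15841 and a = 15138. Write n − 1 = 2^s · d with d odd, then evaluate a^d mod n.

3039

n − 1 = 15840 = 2^5 · 495, so s = 5 and d = 495.
15138^495 mod 15841 = 3039.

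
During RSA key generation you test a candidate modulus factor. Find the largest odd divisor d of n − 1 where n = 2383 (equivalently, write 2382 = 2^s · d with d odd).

1191

Halving: 2382 → 1191; 1191 is odd.
So 2382 = 2^1 · 1191.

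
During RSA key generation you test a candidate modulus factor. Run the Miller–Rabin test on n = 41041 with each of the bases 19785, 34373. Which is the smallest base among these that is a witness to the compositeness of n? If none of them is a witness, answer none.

n − 1 = 41040 = 2^4 · 2565, so s = 4 and d = 2565.
Base 19785: x_0 = 19785^2565 mod 41041 = 41040. x_0 = 41040 ≡ −1, so 19785 is not a witness.
Base 34373: x_0 = 34373^2565 mod 41041 = 25598. x_0 is neither 1 nor 41040, so continue squaring. x_1 = 25598^2 mod 41041 = 38039. x_2 = 38039^2 mod 41041 = 24025. x_3 = 24025^2 mod 41041 = 1. x_3 = 1 but x_2 ≠ ±1, a nontrivial square root of 1 — 34373 is a witness and 41041 is composite.
The smallest witness among the given bases is 34373.

34373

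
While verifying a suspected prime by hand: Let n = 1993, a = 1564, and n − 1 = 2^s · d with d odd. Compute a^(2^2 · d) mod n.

1992

n − 1 = 1992 = 2^3 · 249, so s = 3 and d = 249.
By repeated squaring, 1564^249 ≡ 1447 (mod 1993).
x_0 = 1447.
x_1 = 1447^2 mod 1993 = 1159.
x_2 = 1159^2 mod 1993 = 1992.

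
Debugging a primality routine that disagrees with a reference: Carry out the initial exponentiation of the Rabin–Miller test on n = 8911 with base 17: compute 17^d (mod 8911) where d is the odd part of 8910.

n − 1 = 8910 = 2^1 · 4455, so s = 1 and d = 4455.
By repeated squaring, 17^4455 ≡ 2547 (mod 8911).

2547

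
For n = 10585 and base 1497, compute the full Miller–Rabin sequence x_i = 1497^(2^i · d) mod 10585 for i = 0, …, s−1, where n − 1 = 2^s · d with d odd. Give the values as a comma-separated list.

8688, 10294, 1

n − 1 = 10584 = 2^3 · 1323, so s = 3 and d = 1323.
x_0 = 1497^1323 mod 10585 = 8688.
x_1 = 8688^2 mod 10585 = 10294.
x_2 = 10294^2 mod 10585 = 1.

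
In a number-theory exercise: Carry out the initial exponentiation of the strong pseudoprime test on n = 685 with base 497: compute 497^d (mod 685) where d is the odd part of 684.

n − 1 = 684 = 2^2 · 171, so s = 2 and d = 171.
Repeated squaring mod 685: 497^1 ≡ 497, 497^2 ≡ 409, 497^4 ≡ 141, 497^8 ≡ 16, 497^16 ≡ 256, 497^32 ≡ 461, 497^64 ≡ 171, 497^128 ≡ 471.
171 = 128 + 32 + 8 + 2 + 1, so 497^171 ≡ 471·461·16·409·497 ≡ 168 (mod 685).

168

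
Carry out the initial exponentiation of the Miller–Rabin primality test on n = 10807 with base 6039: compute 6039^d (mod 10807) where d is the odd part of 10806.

334

n − 1 = 10806 = 2^1 · 5403, so s = 1 and d = 5403.
6039^5403 mod 10807 = 334.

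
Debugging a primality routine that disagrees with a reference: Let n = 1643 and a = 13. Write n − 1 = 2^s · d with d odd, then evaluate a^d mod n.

964

n − 1 = 1642 = 2^1 · 821, so s = 1 and d = 821.
13^821 mod 1643 = 964.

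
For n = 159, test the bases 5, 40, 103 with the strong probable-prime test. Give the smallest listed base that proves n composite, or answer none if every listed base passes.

n − 1 = 158 = 2^1 · 79, so s = 1 and d = 79.
Base 5: x_0 = 5^79 mod 159 = 101. x_0 ∉ {1, 158} and s = 1, so 5 is a Miller–Rabin witness and 159 is composite.
Base 40: x_0 = 40^79 mod 159 = 40. x_0 ∉ {1, 158} and s = 1, so 40 is a Miller–Rabin witness and 159 is composite.
Base 103: x_0 = 103^79 mod 159 = 109. x_0 ∉ {1, 158} and s = 1, so 103 is a Miller–Rabin witness and 159 is composite.
The smallest witness among the given bases is 5.

5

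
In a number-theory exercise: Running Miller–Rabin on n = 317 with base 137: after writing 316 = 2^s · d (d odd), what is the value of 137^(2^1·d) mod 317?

316

n − 1 = 316 = 2^2 · 79, so s = 2 and d = 79.
Repeated squaring mod 317: 137^1 ≡ 137, 137^2 ≡ 66, 137^4 ≡ 235, 137^8 ≡ 67, 137^16 ≡ 51, 137^32 ≡ 65, 137^64 ≡ 104.
79 = 64 + 8 + 4 + 2 + 1, so 137^79 ≡ 104·67·235·66·137 ≡ 203 (mod 317).
x_0 = 203.
x_1 = 203^2 mod 317 = 316.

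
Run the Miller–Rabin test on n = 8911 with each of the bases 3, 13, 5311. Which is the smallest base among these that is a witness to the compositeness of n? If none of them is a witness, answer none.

n − 1 = 8910 = 2^1 · 4455, so s = 1 and d = 4455.
Base 3: x_0 = 3^4455 mod 8911 = 8910. x_0 = 8910 ≡ −1, so 3 is not a witness.
Base 13: x_0 = 13^4455 mod 8911 = 8910. x_0 = 8910 ≡ −1, so 13 is not a witness.
Base 5311: x_0 = 5311^4455 mod 8911 = 8910. x_0 = 8910 ≡ −1, so 5311 is not a witness.
No listed base is a witness for 8911.

none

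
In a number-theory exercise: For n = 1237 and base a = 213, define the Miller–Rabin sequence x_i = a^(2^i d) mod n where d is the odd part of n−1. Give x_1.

n − 1 = 1236 = 2^2 · 309, so s = 2 and d = 309.
x_0 = 213^309 mod 1237 = 1.
x_1 = 1^2 mod 1237 = 1.

1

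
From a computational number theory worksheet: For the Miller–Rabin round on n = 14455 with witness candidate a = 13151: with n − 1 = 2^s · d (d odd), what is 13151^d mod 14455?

n − 1 = 14454 = 2^1 · 7227, so s = 1 and d = 7227.
By repeated squaring, 13151^7227 ≡ 636 (mod 14455).

636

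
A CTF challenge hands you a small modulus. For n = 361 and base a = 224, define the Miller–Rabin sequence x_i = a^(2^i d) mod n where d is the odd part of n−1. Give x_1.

n − 1 = 360 = 2^3 · 45, so s = 3 and d = 45.
Repeated squaring mod 361: 224^1 ≡ 224, 224^2 ≡ 358, 224^4 ≡ 9, 224^8 ≡ 81, 224^16 ≡ 63, 224^32 ≡ 359.
45 = 32 + 8 + 4 + 1, so 224^45 ≡ 359·81·9·224 ≡ 113 (mod 361).
x_0 = 113.
x_1 = 113^2 mod 361 = 134.

134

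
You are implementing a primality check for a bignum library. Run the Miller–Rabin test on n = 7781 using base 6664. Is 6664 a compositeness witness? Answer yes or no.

no

n − 1 = 7780 = 2^2 · 1945, so s = 2 and d = 1945.
x_0 = 6664^1945 mod 7781 = 7780.
x_0 = 7780 ≡ −1, so 6664 is not a witness.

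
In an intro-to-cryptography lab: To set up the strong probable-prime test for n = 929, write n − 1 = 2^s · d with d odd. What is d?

29

Halving: 928 → 464 → 232 → 116 → 58 → 29; 29 is odd.
So 928 = 2^5 · 29.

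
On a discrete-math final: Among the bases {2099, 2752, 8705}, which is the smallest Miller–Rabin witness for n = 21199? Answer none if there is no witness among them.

n − 1 = 21198 = 2^1 · 10599, so s = 1 and d = 10599.
Base 2099: x_0 = 2099^10599 mod 21199 = 11473. x_0 ∉ {1, 21198} and s = 1, so 2099 is a Miller–Rabin witness and 21199 is composite.
Base 2752: x_0 = 2752^10599 mod 21199 = 19694. x_0 ∉ {1, 21198} and s = 1, so 2752 is a Miller–Rabin witness and 21199 is composite.
Base 8705: x_0 = 8705^10599 mod 21199 = 9198. x_0 ∉ {1, 21198} and s = 1, so 8705 is a Miller–Rabin witness and 21199 is composite.
The smallest witness among the given bases is 2099.

2099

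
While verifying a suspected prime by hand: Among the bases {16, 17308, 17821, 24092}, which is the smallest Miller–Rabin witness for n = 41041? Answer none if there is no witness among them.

17308

n − 1 = 41040 = 2^4 · 2565, so s = 4 and d = 2565.
Base 16: x_0 = 16^2565 mod 41041 = 1. x_0 = 1, so 16 is not a witness.
Base 17308: x_0 = 17308^2565 mod 41041 = 9703. x_0 is neither 1 nor 41040, so continue squaring. x_1 = 9703^2 mod 41041 = 155. x_2 = 155^2 mod 41041 = 24025. x_3 = 24025^2 mod 41041 = 1. x_3 = 1 but x_2 ≠ ±1, a nontrivial square root of 1 — 17308 is a witness and 41041 is composite.
Base 17821: x_0 = 17821^2565 mod 41041 = 35069. x_0 is neither 1 nor 41040, so continue squaring. x_1 = 35069^2 mod 41041 = 155. x_2 = 155^2 mod 41041 = 24025. x_3 = 24025^2 mod 41041 = 1. x_3 = 1 but x_2 ≠ ±1, a nontrivial square root of 1 — 17821 is a witness and 41041 is composite.
Base 24092: x_0 = 24092^2565 mod 41041 = 37883. x_0 is neither 1 nor 41040, so continue squaring. x_1 = 37883^2 mod 41041 = 1. x_1 = 1 but x_0 ≠ ±1, a nontrivial square root of 1 — 24092 is a witness and 41041 is composite.
The smallest witness among the given bases is 17308.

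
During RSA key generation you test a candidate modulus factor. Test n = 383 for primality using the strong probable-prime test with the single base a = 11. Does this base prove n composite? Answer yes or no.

n − 1 = 382 = 2^1 · 191, so s = 1 and d = 191.
Repeated squaring mod 383: 11^1 ≡ 11, 11^2 ≡ 121, 11^4 ≡ 87, 11^8 ≡ 292, 11^16 ≡ 238, 11^32 ≡ 343, 11^64 ≡ 68, 11^128 ≡ 28.
191 = 128 + 32 + 16 + 8 + 4 + 2 + 1, so 11^191 ≡ 28·343·238·292·87·121·11 ≡ 382 (mod 383).
x_0 = 11^191 mod 383 = 382.
x_0 = 382 ≡ −1, so 11 is not a witness.

no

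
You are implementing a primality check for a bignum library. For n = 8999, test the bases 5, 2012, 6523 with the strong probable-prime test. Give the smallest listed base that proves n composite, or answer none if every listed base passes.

none

n − 1 = 8998 = 2^1 · 4499, so s = 1 and d = 4499.
Base 5: x_0 = 5^4499 mod 8999 = 1. x_0 = 1, so 5 is not a witness.
Base 2012: x_0 = 2012^4499 mod 8999 = 8998. x_0 = 8998 ≡ −1, so 2012 is not a witness.
Base 6523: x_0 = 6523^4499 mod 8999 = 1. x_0 = 1, so 6523 is not a witness.
No listed base is a witness for 8999.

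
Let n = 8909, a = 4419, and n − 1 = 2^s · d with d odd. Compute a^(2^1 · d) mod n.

n − 1 = 8908 = 2^2 · 2227, so s = 2 and d = 2227.
x_0 = 4419^2227 mod 8909 = 7561.
x_1 = 7561^2 mod 8909 = 8577.

8577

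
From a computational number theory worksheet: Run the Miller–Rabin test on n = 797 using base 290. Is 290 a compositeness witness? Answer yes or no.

n − 1 = 796 = 2^2 · 199, so s = 2 and d = 199.
x_0 = 290^199 mod 797 = 215.
x_0 is neither 1 nor 796, so continue squaring.
x_1 = 215^2 mod 797 = 796.
x_1 ≡ −1, so 290 is not a witness.

no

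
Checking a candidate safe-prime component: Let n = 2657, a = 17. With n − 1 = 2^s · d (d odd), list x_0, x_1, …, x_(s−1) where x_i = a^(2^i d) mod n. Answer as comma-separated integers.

n − 1 = 2656 = 2^5 · 83, so s = 5 and d = 83.
x_0 = 17^83 mod 2657 = 2270.
x_1 = 2270^2 mod 2657 = 977.
x_2 = 977^2 mod 2657 = 666.
x_3 = 666^2 mod 2657 = 2494.
x_4 = 2494^2 mod 2657 = 2656.

2270, 977, 666, 2494, 2656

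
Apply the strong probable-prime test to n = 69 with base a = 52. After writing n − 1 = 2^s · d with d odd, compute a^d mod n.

58

n − 1 = 68 = 2^2 · 17, so s = 2 and d = 17.
Repeated squaring mod 69: 52^1 ≡ 52, 52^2 ≡ 13, 52^4 ≡ 31, 52^8 ≡ 64, 52^16 ≡ 25.
17 = 16 + 1, so 52^17 ≡ 25·52 ≡ 58 (mod 69).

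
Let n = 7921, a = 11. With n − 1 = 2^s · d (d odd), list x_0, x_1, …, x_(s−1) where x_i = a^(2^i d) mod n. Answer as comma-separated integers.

n − 1 = 7920 = 2^4 · 495, so s = 4 and d = 495.
x_0 = 11^495 mod 7921 = 3559.
x_1 = 3559^2 mod 7921 = 802.
x_2 = 802^2 mod 7921 = 1603.
x_3 = 1603^2 mod 7921 = 3205.

3559, 802, 1603, 3205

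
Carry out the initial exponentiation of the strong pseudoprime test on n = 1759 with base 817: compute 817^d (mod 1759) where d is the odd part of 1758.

n − 1 = 1758 = 2^1 · 879, so s = 1 and d = 879.
817^879 mod 1759 = 1758.

1758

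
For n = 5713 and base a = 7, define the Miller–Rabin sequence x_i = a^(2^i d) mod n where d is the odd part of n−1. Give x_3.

4525

n − 1 = 5712 = 2^4 · 357, so s = 4 and d = 357.
By repeated squaring, 7^357 ≡ 4931 (mod 5713).
x_0 = 4931.
x_1 = 4931^2 mod 5713 = 233.
x_2 = 233^2 mod 5713 = 2872.
x_3 = 2872^2 mod 5713 = 4525.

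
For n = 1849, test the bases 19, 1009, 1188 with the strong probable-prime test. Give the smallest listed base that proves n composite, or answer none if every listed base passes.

n − 1 = 1848 = 2^3 · 231, so s = 3 and d = 231.
Base 19: x_0 = 19^231 mod 1849 = 1848. x_0 = 1848 ≡ −1, so 19 is not a witness.
Base 1009: x_0 = 1009^231 mod 1849 = 1117. x_0 is neither 1 nor 1848, so continue squaring. x_1 = 1117^2 mod 1849 = 1463. x_2 = 1463^2 mod 1849 = 1076. Reached i = s−1 = 2 without hitting −1: 1009 is a Miller–Rabin witness and 1849 is composite.
Base 1188: x_0 = 1188^231 mod 1849 = 1590. x_0 is neither 1 nor 1848, so continue squaring. x_1 = 1590^2 mod 1849 = 517. x_2 = 517^2 mod 1849 = 1033. Reached i = s−1 = 2 without hitting −1: 1188 is a Miller–Rabin witness and 1849 is composite.
The smallest witness among the given bases is 1009.

1009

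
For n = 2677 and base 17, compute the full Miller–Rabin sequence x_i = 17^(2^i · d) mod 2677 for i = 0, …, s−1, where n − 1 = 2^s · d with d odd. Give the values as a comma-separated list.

1, 1

n − 1 = 2676 = 2^2 · 669, so s = 2 and d = 669.
x_0 = 17^669 mod 2677 = 1.
x_1 = 1^2 mod 2677 = 1.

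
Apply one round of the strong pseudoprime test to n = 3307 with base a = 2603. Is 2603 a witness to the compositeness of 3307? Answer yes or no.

no

n − 1 = 3306 = 2^1 · 1653, so s = 1 and d = 1653.
Repeated squaring mod 3307: 2603^1 ≡ 2603, 2603^2 ≡ 2873, 2603^4 ≡ 3164, 2603^8 ≡ 607, 2603^16 ≡ 1372, 2603^32 ≡ 701, 2603^64 ≡ 1965, 2603^128 ≡ 1956, 2603^256 ≡ 3044, 2603^512 ≡ 3029, 2603^1024 ≡ 1223.
1653 = 1024 + 512 + 64 + 32 + 16 + 4 + 1, so 2603^1653 ≡ 1223·3029·1965·701·1372·3164·2603 ≡ 3306 (mod 3307).
x_0 = 2603^1653 mod 3307 = 3306.
x_0 = 3306 ≡ −1, so 2603 is not a witness.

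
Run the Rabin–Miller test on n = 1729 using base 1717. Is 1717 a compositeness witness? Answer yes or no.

no

n − 1 = 1728 = 2^6 · 27, so s = 6 and d = 27.
x_0 = 1717^27 mod 1729 = 1.
x_0 = 1, so 1717 is not a witness.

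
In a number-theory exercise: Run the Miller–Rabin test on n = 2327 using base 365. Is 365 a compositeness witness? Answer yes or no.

n − 1 = 2326 = 2^1 · 1163, so s = 1 and d = 1163.
x_0 = 365^1163 mod 2327 = 1028.
x_0 ∉ {1, 2326} and s = 1, so 365 is a Miller–Rabin witness and 2327 is composite.

yes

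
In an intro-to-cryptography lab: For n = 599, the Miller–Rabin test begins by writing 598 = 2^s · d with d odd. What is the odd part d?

299

Halving: 598 → 299; 299 is odd.
So 598 = 2^1 · 299.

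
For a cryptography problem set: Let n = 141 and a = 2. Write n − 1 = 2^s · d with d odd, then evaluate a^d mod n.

n − 1 = 140 = 2^2 · 35, so s = 2 and d = 35.
2^35 mod 141 = 101.

101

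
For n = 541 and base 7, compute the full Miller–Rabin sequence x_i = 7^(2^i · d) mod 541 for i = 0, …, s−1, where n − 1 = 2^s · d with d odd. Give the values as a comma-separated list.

540, 1

n − 1 = 540 = 2^2 · 135, so s = 2 and d = 135.
x_0 = 7^135 mod 541 = 540.
x_1 = 540^2 mod 541 = 1.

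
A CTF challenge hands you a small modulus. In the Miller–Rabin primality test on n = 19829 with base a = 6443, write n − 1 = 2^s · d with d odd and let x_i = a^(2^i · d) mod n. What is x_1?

n − 1 = 19828 = 2^2 · 4957, so s = 2 and d = 4957.
x_0 = 6443^4957 mod 19829 = 1284.
x_1 = 1284^2 mod 19829 = 2849.

2849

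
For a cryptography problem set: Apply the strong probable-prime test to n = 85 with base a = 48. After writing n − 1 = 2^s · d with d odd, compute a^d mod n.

63

n − 1 = 84 = 2^2 · 21, so s = 2 and d = 21.
48^21 mod 85 = 63.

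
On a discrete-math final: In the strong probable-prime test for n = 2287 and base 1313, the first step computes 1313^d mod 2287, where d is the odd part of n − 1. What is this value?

n − 1 = 2286 = 2^1 · 1143, so s = 1 and d = 1143.
1313^1143 mod 2287 = 1.

1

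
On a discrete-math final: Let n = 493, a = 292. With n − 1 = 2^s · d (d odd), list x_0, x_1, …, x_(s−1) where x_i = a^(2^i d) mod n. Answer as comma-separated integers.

n − 1 = 492 = 2^2 · 123, so s = 2 and d = 123.
x_0 = 292^123 mod 493 = 279.
x_1 = 279^2 mod 493 = 440.

279, 440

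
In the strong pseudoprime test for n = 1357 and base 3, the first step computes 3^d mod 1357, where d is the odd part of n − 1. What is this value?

41

n − 1 = 1356 = 2^2 · 339, so s = 2 and d = 339.
3^339 mod 1357 = 41.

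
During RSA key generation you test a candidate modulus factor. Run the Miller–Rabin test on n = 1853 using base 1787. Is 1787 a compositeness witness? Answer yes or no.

yes

n − 1 = 1852 = 2^2 · 463, so s = 2 and d = 463.
x_0 = 1787^463 mod 1853 = 638.
x_0 is neither 1 nor 1852, so continue squaring.
x_1 = 638^2 mod 1853 = 1237.
Reached i = s−1 = 1 without hitting −1: 1787 is a Miller–Rabin witness and 1853 is composite.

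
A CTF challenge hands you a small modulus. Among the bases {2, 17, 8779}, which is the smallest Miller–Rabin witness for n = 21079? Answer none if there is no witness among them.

n − 1 = 21078 = 2^1 · 10539, so s = 1 and d = 10539.
Base 2: x_0 = 2^10539 mod 21079 = 8695. x_0 ∉ {1, 21078} and s = 1, so 2 is a Miller–Rabin witness and 21079 is composite.
Base 17: x_0 = 17^10539 mod 21079 = 11721. x_0 ∉ {1, 21078} and s = 1, so 17 is a Miller–Rabin witness and 21079 is composite.
Base 8779: x_0 = 8779^10539 mod 21079 = 10369. x_0 ∉ {1, 21078} and s = 1, so 8779 is a Miller–Rabin witness and 21079 is composite.
The smallest witness among the given bases is 2.

2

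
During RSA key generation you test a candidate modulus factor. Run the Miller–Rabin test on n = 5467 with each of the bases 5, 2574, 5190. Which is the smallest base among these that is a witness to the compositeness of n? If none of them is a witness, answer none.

n − 1 = 5466 = 2^1 · 2733, so s = 1 and d = 2733.
Base 5: x_0 = 5^2733 mod 5467 = 125. x_0 ∉ {1, 5466} and s = 1, so 5 is a Miller–Rabin witness and 5467 is composite.
Base 2574: x_0 = 2574^2733 mod 5467 = 2211. x_0 ∉ {1, 5466} and s = 1, so 2574 is a Miller–Rabin witness and 5467 is composite.
Base 5190: x_0 = 5190^2733 mod 5467 = 1763. x_0 ∉ {1, 5466} and s = 1, so 5190 is a Miller–Rabin witness and 5467 is composite.
The smallest witness among the given bases is 5.

5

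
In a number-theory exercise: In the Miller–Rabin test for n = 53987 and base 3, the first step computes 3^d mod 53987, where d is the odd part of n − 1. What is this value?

n − 1 = 53986 = 2^1 · 26993, so s = 1 and d = 26993.
Repeated squaring mod 53987: 3^1 ≡ 3, 3^2 ≡ 9, 3^4 ≡ 81, 3^8 ≡ 6561, 3^16 ≡ 19082, 3^32 ≡ 34396, 3^64 ≡ 13698, 3^128 ≡ 30379, 3^256 ≡ 29863, 3^512 ≡ 41503, 3^1024 ≡ 43774, 3^2048 ≡ 2485, 3^4096 ≡ 20707, 3^8192 ≡ 15095, 3^16384 ≡ 33885.
26993 = 16384 + 8192 + 2048 + 256 + 64 + 32 + 16 + 1, so 3^26993 ≡ 33885·15095·2485·29863·13698·34396·19082·3 ≡ 1 (mod 53987).

1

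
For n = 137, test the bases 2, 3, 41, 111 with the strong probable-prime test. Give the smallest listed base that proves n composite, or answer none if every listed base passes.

n − 1 = 136 = 2^3 · 17, so s = 3 and d = 17.
Base 2: x_0 = 2^17 mod 137 = 100. x_0 is neither 1 nor 136, so continue squaring. x_1 = 100^2 mod 137 = 136. x_1 ≡ −1, so 2 is not a witness.
Base 3: x_0 = 3^17 mod 137 = 127. x_0 is neither 1 nor 136, so continue squaring. x_1 = 127^2 mod 137 = 100. x_2 = 100^2 mod 137 = 136. x_2 ≡ −1, so 3 is not a witness.
Base 41: x_0 = 41^17 mod 137 = 41. x_0 is neither 1 nor 136, so continue squaring. x_1 = 41^2 mod 137 = 37. x_2 = 37^2 mod 137 = 136. x_2 ≡ −1, so 41 is not a witness.
Base 111: x_0 = 111^17 mod 137 = 41. x_0 is neither 1 nor 136, so continue squaring. x_1 = 41^2 mod 137 = 37. x_2 = 37^2 mod 137 = 136. x_2 ≡ −1, so 111 is not a witness.
No listed base is a witness for 137.

none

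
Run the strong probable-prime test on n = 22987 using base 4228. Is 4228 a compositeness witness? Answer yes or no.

no

n − 1 = 22986 = 2^1 · 11493, so s = 1 and d = 11493.
x_0 = 4228^11493 mod 22987 = 1.
x_0 = 1, so 4228 is not a witness.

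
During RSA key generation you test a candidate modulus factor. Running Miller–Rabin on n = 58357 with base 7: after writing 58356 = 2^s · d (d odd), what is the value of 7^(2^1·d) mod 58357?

20968

n − 1 = 58356 = 2^2 · 14589, so s = 2 and d = 14589.
x_0 = 7^14589 mod 58357 = 30493.
x_1 = 30493^2 mod 58357 = 20968.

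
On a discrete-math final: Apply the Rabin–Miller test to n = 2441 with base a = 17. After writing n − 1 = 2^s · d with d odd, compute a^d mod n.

2156

n − 1 = 2440 = 2^3 · 305, so s = 3 and d = 305.
17^305 mod 2441 = 2156.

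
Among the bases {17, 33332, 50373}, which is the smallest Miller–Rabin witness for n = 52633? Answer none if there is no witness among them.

17

n − 1 = 52632 = 2^3 · 6579, so s = 3 and d = 6579.
Base 17: x_0 = 17^6579 mod 52633 = 825. x_0 is neither 1 nor 52632, so continue squaring. x_1 = 825^2 mod 52633 = 49029. x_2 = 49029^2 mod 52633 = 41098. Reached i = s−1 = 2 without hitting −1: 17 is a Miller–Rabin witness and 52633 is composite.
Base 33332: x_0 = 33332^6579 mod 52633 = 26781. x_0 is neither 1 nor 52632, so continue squaring. x_1 = 26781^2 mod 52633 = 44703. x_2 = 44703^2 mod 52633 = 41098. Reached i = s−1 = 2 without hitting −1: 33332 is a Miller–Rabin witness and 52633 is composite.
Base 50373: x_0 = 50373^6579 mod 52633 = 18642. x_0 is neither 1 nor 52632, so continue squaring. x_1 = 18642^2 mod 52633 = 41098. x_2 = 41098^2 mod 52633 = 1. x_2 = 1 but x_1 ≠ ±1, a nontrivial square root of 1 — 50373 is a witness and 52633 is composite.
The smallest witness among the given bases is 17.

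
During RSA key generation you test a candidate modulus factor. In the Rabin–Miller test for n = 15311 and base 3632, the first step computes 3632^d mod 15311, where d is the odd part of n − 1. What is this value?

13797

n − 1 = 15310 = 2^1 · 7655, so s = 1 and d = 7655.
3632^7655 mod 15311 = 13797.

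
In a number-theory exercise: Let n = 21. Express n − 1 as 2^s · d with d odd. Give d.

5

Halving: 20 → 10 → 5; 5 is odd.
So 20 = 2^2 · 5.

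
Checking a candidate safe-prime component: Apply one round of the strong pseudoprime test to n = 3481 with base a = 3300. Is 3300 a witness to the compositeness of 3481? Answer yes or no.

yes

n − 1 = 3480 = 2^3 · 435, so s = 3 and d = 435.
Repeated squaring mod 3481: 3300^1 ≡ 3300, 3300^2 ≡ 1432, 3300^4 ≡ 315, 3300^8 ≡ 1757, 3300^16 ≡ 2883, 3300^32 ≡ 2542, 3300^64 ≡ 1028, 3300^128 ≡ 2041, 3300^256 ≡ 2405.
435 = 256 + 128 + 32 + 16 + 2 + 1, so 3300^435 ≡ 2405·2041·2542·2883·1432·3300 ≡ 648 (mod 3481).
x_0 = 3300^435 mod 3481 = 648.
x_0 is neither 1 nor 3480, so continue squaring.
x_1 = 648^2 mod 3481 = 2184.
x_2 = 2184^2 mod 3481 = 886.
Reached i = s−1 = 2 without hitting −1: 3300 is a Miller–Rabin witness and 3481 is composite.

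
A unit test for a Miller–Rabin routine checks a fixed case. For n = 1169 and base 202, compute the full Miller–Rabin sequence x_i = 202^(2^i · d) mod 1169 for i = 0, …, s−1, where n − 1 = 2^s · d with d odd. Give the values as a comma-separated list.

258, 1100, 85, 211

n − 1 = 1168 = 2^4 · 73, so s = 4 and d = 73.
x_0 = 202^73 mod 1169 = 258.
x_1 = 258^2 mod 1169 = 1100.
x_2 = 1100^2 mod 1169 = 85.
x_3 = 85^2 mod 1169 = 211.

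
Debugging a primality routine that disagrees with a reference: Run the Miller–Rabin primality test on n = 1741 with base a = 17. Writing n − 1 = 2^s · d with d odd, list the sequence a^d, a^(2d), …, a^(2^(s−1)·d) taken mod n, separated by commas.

59, 1740

n − 1 = 1740 = 2^2 · 435, so s = 2 and d = 435.
x_0 = 17^435 mod 1741 = 59.
x_1 = 59^2 mod 1741 = 1740.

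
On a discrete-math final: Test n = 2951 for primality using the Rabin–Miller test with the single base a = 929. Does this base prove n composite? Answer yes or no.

yes

n − 1 = 2950 = 2^1 · 1475, so s = 1 and d = 1475.
Repeated squaring mod 2951: 929^1 ≡ 929, 929^2 ≡ 1349, 929^4 ≡ 1985, 929^8 ≡ 640, 929^16 ≡ 2362, 929^32 ≡ 1654, 929^64 ≡ 139, 929^128 ≡ 1615, 929^256 ≡ 2492, 929^512 ≡ 1160, 929^1024 ≡ 2895.
1475 = 1024 + 256 + 128 + 64 + 2 + 1, so 929^1475 ≡ 2895·2492·1615·139·1349·929 ≡ 1662 (mod 2951).
x_0 = 929^1475 mod 2951 = 1662.
x_0 ∉ {1, 2950} and s = 1, so 929 is a Miller–Rabin witness and 2951 is composite.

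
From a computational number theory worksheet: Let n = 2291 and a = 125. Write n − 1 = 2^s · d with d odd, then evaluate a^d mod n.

n − 1 = 2290 = 2^1 · 1145, so s = 1 and d = 1145.
125^1145 mod 2291 = 283.

283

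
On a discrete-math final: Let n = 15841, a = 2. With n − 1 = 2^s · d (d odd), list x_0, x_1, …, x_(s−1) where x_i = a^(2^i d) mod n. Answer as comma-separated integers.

n − 1 = 15840 = 2^5 · 495, so s = 5 and d = 495.
x_0 = 2^495 mod 15841 = 1.
x_1 = 1^2 mod 15841 = 1.
x_2 = 1^2 mod 15841 = 1.
x_3 = 1^2 mod 15841 = 1.
x_4 = 1^2 mod 15841 = 1.

1, 1, 1, 1, 1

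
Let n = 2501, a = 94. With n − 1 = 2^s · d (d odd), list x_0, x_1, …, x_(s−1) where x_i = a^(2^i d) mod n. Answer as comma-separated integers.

n − 1 = 2500 = 2^2 · 625, so s = 2 and d = 625.
x_0 = 94^625 mod 2501 = 1514.
x_1 = 1514^2 mod 2501 = 1280.

1514, 1280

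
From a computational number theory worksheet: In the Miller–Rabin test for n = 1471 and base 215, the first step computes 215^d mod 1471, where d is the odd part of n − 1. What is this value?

n − 1 = 1470 = 2^1 · 735, so s = 1 and d = 735.
215^735 mod 1471 = 1470.

1470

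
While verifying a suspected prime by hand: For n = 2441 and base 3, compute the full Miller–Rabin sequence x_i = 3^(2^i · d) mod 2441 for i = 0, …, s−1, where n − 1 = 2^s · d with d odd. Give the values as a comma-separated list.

1319, 1769, 2440

n − 1 = 2440 = 2^3 · 305, so s = 3 and d = 305.
x_0 = 3^305 mod 2441 = 1319.
x_1 = 1319^2 mod 2441 = 1769.
x_2 = 1769^2 mod 2441 = 2440.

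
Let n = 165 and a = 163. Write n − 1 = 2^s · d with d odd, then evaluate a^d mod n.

n − 1 = 164 = 2^2 · 41, so s = 2 and d = 41.
By repeated squaring, 163^41 ≡ 163 (mod 165).

163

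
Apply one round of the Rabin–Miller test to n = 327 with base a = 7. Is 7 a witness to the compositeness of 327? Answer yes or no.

n − 1 = 326 = 2^1 · 163, so s = 1 and d = 163.
Repeated squaring mod 327: 7^1 ≡ 7, 7^2 ≡ 49, 7^4 ≡ 112, 7^8 ≡ 118, 7^16 ≡ 190, 7^32 ≡ 130, 7^64 ≡ 223, 7^128 ≡ 25.
163 = 128 + 32 + 2 + 1, so 7^163 ≡ 25·130·49·7 ≡ 7 (mod 327).
x_0 = 7^163 mod 327 = 7.
x_0 ∉ {1, 326} and s = 1, so 7 is a Miller–Rabin witness and 327 is composite.

yes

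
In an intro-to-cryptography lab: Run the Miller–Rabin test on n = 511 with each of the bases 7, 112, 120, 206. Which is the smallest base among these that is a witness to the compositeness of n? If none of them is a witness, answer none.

n − 1 = 510 = 2^1 · 255, so s = 1 and d = 255.
Base 7: x_0 = 7^255 mod 511 = 168. x_0 ∉ {1, 510} and s = 1, so 7 is a Miller–Rabin witness and 511 is composite.
Base 112: x_0 = 112^255 mod 511 = 322. x_0 ∉ {1, 510} and s = 1, so 112 is a Miller–Rabin witness and 511 is composite.
Base 120: x_0 = 120^255 mod 511 = 421. x_0 ∉ {1, 510} and s = 1, so 120 is a Miller–Rabin witness and 511 is composite.
Base 206: x_0 = 206^255 mod 511 = 153. x_0 ∉ {1, 510} and s = 1, so 206 is a Miller–Rabin witness and 511 is composite.
The smallest witness among the given bases is 7.

7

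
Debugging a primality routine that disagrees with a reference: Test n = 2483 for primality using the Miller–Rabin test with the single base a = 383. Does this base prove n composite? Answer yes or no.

yes

n − 1 = 2482 = 2^1 · 1241, so s = 1 and d = 1241.
x_0 = 383^1241 mod 2483 = 574.
x_0 ∉ {1, 2482} and s = 1, so 383 is a Miller–Rabin witness and 2483 is composite.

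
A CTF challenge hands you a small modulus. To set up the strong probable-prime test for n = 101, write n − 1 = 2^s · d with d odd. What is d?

25

Halving: 100 → 50 → 25; 25 is odd.
So 100 = 2^2 · 25.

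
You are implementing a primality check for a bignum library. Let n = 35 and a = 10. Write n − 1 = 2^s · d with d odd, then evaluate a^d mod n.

5

n − 1 = 34 = 2^1 · 17, so s = 1 and d = 17.
Repeated squaring mod 35: 10^1 ≡ 10, 10^2 ≡ 30, 10^4 ≡ 25, 10^8 ≡ 30, 10^16 ≡ 25.
17 = 16 + 1, so 10^17 ≡ 25·10 ≡ 5 (mod 35).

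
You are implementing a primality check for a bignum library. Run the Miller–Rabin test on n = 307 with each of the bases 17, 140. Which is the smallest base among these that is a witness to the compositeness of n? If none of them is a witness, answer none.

n − 1 = 306 = 2^1 · 153, so s = 1 and d = 153.
Base 17: x_0 = 17^153 mod 307 = 1. x_0 = 1, so 17 is not a witness.
Base 140: x_0 = 140^153 mod 307 = 306. x_0 = 306 ≡ −1, so 140 is not a witness.
No listed base is a witness for 307.

none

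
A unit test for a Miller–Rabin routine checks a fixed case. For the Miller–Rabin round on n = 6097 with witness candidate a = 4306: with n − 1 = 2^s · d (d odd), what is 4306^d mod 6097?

2822

n − 1 = 6096 = 2^4 · 381, so s = 4 and d = 381.
Repeated squaring mod 6097: 4306^1 ≡ 4306, 4306^2 ≡ 659, 4306^4 ≡ 1394, 4306^8 ≡ 4390, 4306^16 ≡ 5580, 4306^32 ≡ 5118, 4306^64 ≡ 1212, 4306^128 ≡ 5664, 4306^256 ≡ 4579.
381 = 256 + 64 + 32 + 16 + 8 + 4 + 1, so 4306^381 ≡ 4579·1212·5118·5580·4390·1394·4306 ≡ 2822 (mod 6097).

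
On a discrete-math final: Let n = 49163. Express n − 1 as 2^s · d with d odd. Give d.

Halving: 49162 → 24581; 24581 is odd.
So 49162 = 2^1 · 24581.

24581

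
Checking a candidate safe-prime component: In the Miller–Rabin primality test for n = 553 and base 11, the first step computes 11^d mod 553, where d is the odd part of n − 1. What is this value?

n − 1 = 552 = 2^3 · 69, so s = 3 and d = 69.
11^69 mod 553 = 8.

8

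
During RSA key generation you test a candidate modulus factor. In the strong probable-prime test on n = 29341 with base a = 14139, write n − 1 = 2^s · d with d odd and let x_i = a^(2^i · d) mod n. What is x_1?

n − 1 = 29340 = 2^2 · 7335, so s = 2 and d = 7335.
x_0 = 14139^7335 mod 29341 = 10613.
x_1 = 10613^2 mod 29341 = 25011.

25011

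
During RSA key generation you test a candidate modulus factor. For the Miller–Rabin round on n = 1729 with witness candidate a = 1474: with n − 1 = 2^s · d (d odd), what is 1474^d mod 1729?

n − 1 = 1728 = 2^6 · 27, so s = 6 and d = 27.
1474^27 mod 1729 = 1464.

1464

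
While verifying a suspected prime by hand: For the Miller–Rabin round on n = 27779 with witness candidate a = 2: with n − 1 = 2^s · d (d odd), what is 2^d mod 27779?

27778

n − 1 = 27778 = 2^1 · 13889, so s = 1 and d = 13889.
2^13889 mod 27779 = 27778.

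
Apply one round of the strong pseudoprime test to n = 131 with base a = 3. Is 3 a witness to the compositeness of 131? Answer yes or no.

no

n − 1 = 130 = 2^1 · 65, so s = 1 and d = 65.
x_0 = 3^65 mod 131 = 1.
x_0 = 1, so 3 is not a witness.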